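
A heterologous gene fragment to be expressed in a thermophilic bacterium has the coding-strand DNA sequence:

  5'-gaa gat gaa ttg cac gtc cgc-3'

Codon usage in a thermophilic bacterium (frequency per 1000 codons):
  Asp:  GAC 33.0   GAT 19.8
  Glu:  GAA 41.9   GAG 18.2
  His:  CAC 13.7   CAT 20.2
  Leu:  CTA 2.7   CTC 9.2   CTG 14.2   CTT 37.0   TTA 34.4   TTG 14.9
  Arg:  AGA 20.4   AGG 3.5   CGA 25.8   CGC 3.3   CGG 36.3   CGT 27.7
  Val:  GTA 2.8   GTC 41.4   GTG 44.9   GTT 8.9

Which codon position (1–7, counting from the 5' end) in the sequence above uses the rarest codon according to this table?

Codon 1 GAA (Glu): 41.9 per 1000.
Codon 2 GAT (Asp): 19.8 per 1000.
Codon 3 GAA (Glu): 41.9 per 1000.
Codon 4 TTG (Leu): 14.9 per 1000.
Codon 5 CAC (His): 13.7 per 1000.
Codon 6 GTC (Val): 41.4 per 1000.
Codon 7 CGC (Arg): 3.3 per 1000.
Lowest frequency is 3.3 at codon 7.

7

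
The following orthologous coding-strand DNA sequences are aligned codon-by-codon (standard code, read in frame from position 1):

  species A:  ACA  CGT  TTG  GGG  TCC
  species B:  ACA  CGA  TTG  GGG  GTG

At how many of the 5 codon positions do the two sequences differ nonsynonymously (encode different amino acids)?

1

Codon 1: ACA Thr / ACA Thr — identical.
Codon 2: CGT Arg / CGA Arg — synonymous.
Codon 3: TTG Leu / TTG Leu — identical.
Codon 4: GGG Gly / GGG Gly — identical.
Codon 5: TCC Ser / GTG Val — nonsynonymous.
Nonsynonymous differences: 1.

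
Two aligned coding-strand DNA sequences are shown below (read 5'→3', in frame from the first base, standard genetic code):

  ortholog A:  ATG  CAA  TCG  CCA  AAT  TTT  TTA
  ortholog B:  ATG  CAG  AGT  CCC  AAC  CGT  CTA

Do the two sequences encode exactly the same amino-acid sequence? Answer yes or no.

no

Codon 1: ATG Met / ATG Met — identical.
Codon 2: CAA Gln / CAG Gln — synonymous.
Codon 3: TCG Ser / AGT Ser — synonymous.
Codon 4: CCA Pro / CCC Pro — synonymous.
Codon 5: AAT Asn / AAC Asn — synonymous.
Codon 6: TTT Phe / CGT Arg — nonsynonymous.
Codon 7: TTA Leu / CTA Leu — synonymous.
Nonsynonymous differences: 1 → different protein.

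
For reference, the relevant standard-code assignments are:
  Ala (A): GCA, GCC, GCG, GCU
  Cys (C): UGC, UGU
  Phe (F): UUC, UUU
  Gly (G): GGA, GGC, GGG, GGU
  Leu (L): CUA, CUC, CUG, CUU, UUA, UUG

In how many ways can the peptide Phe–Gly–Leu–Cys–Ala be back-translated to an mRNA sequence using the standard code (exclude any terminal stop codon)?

384

Phe: 2 codons.
Gly: 4 codons.
Leu: 6 codons.
Cys: 2 codons.
Ala: 4 codons.
2 × 4 × 6 × 2 × 4 = 384.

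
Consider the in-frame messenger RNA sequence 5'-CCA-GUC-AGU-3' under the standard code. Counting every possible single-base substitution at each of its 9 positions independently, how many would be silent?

7

Codon 1 (CCA, Pro): 3 synonymous substitutions.
Codon 2 (GUC, Val): 3 synonymous substitutions.
Codon 3 (AGU, Ser): 1 synonymous substitution.
Total: 3 + 3 + 1 = 7.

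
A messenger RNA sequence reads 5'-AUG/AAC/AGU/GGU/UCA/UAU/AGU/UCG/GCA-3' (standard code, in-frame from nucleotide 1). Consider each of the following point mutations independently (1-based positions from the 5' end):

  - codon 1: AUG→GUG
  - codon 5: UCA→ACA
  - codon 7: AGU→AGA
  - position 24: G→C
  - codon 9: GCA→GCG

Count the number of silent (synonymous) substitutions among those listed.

Codon 1: AUG (Met) → GUG (Val) — missense.
Codon 5: UCA (Ser) → ACA (Thr) — missense.
Codon 7: AGU (Ser) → AGA (Arg) — missense.
Codon 8: UCG (Ser) → UCC (Ser) — synonymous.
Codon 9: GCA (Ala) → GCG (Ala) — synonymous.
Synonymous: 2 of 5.

2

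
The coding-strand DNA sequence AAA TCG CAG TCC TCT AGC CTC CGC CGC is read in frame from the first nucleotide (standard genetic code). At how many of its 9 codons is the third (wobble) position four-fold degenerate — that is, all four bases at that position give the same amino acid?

6

Codon 1 AAA (Lys): third position 2-fold.
Codon 2 TCG (Ser): third position 4-fold.
Codon 3 CAG (Gln): third position 2-fold.
Codon 4 TCC (Ser): third position 4-fold.
Codon 5 TCT (Ser): third position 4-fold.
Codon 6 AGC (Ser): third position 2-fold.
Codon 7 CTC (Leu): third position 4-fold.
Codon 8 CGC (Arg): third position 4-fold.
Codon 9 CGC (Arg): third position 4-fold.
Four-fold degenerate third positions: 6.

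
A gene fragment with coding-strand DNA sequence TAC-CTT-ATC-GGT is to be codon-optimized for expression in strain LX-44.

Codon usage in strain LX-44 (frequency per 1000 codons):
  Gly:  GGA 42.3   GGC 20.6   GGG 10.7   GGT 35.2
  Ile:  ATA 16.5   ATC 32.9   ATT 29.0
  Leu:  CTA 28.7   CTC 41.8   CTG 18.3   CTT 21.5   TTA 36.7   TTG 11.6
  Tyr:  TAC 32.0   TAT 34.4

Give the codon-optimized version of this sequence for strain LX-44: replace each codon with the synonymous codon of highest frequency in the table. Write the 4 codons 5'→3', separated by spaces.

TAT CTC ATC GGA

Codon 1 (Tyr): best is TAT at 34.4.
Codon 2 (Leu): best is CTC at 41.8.
Codon 3 (Ile): best is ATC at 32.9.
Codon 4 (Gly): best is GGA at 42.3.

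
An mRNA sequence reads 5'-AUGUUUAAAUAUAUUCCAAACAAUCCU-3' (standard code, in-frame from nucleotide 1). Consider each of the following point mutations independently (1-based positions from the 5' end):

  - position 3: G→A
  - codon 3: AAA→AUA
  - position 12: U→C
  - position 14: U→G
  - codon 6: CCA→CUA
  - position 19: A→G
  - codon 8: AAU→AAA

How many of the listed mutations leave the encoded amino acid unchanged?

Codon 1: AUG (Met) → AUA (Ile) — missense.
Codon 3: AAA (Lys) → AUA (Ile) — missense.
Codon 4: UAU (Tyr) → UAC (Tyr) — synonymous.
Codon 5: AUU (Ile) → AGU (Ser) — missense.
Codon 6: CCA (Pro) → CUA (Leu) — missense.
Codon 7: AAC (Asn) → GAC (Asp) — missense.
Codon 8: AAU (Asn) → AAA (Lys) — missense.
Synonymous: 1 of 7.

1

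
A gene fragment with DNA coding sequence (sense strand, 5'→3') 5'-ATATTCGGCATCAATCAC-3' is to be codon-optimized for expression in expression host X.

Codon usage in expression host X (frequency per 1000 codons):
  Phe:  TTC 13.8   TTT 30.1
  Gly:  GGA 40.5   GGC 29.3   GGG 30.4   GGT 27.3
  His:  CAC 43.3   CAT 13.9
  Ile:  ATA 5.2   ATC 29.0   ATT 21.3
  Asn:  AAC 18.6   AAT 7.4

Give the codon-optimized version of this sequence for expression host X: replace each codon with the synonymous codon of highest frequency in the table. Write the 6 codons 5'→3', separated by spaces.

Codon 1 (Ile): best is ATC at 29.0.
Codon 2 (Phe): best is TTT at 30.1.
Codon 3 (Gly): best is GGA at 40.5.
Codon 4 (Ile): best is ATC at 29.0.
Codon 5 (Asn): best is AAC at 18.6.
Codon 6 (His): best is CAC at 43.3.

ATC TTT GGA ATC AAC CAC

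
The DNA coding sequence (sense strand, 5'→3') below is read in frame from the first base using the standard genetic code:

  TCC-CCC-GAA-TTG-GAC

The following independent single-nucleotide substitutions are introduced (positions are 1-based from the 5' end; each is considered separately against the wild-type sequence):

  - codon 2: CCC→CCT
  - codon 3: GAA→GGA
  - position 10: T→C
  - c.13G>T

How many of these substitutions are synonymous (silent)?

Codon 2: CCC (Pro) → CCT (Pro) — synonymous.
Codon 3: GAA (Glu) → GGA (Gly) — missense.
Codon 4: TTG (Leu) → CTG (Leu) — synonymous.
Codon 5: GAC (Asp) → TAC (Tyr) — missense.
Synonymous: 2 of 4.

2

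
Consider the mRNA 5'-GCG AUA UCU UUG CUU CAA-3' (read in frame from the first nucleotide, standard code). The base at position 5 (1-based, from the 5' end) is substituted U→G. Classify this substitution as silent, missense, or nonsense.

Position 5 falls in codon 2: AUA → Ile.
After the substitution the codon is AGA → Arg.
Ile ≠ Arg, so this is a missense mutation.

missense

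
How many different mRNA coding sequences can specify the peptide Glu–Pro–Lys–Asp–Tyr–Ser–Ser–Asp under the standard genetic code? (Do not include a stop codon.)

Glu: 2 codons.
Pro: 4 codons.
Lys: 2 codons.
Asp: 2 codons.
Tyr: 2 codons.
Ser: 6 codons.
Ser: 6 codons.
Asp: 2 codons.
2 × 4 × 2 × 2 × 2 × 6 × 6 × 2 = 4608.

4608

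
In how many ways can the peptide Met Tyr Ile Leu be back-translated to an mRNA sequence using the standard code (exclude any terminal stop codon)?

Met: 1 codon.
Tyr: 2 codons.
Ile: 3 codons.
Leu: 6 codons.
1 × 2 × 3 × 6 = 36.

36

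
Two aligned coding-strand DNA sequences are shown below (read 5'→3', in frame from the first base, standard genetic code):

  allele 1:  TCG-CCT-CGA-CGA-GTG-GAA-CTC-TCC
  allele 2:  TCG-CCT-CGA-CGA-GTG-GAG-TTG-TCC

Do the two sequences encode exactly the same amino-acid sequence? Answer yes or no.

Codon 1: TCG Ser / TCG Ser — identical.
Codon 2: CCT Pro / CCT Pro — identical.
Codon 3: CGA Arg / CGA Arg — identical.
Codon 4: CGA Arg / CGA Arg — identical.
Codon 5: GTG Val / GTG Val — identical.
Codon 6: GAA Glu / GAG Glu — synonymous.
Codon 7: CTC Leu / TTG Leu — synonymous.
Codon 8: TCC Ser / TCC Ser — identical.
Nonsynonymous differences: 0 → same protein.

yes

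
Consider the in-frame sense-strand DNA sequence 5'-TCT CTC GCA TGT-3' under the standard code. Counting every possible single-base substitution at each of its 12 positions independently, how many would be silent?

10

Codon 1 (TCT, Ser): 3 synonymous substitutions.
Codon 2 (CTC, Leu): 3 synonymous substitutions.
Codon 3 (GCA, Ala): 3 synonymous substitutions.
Codon 4 (TGT, Cys): 1 synonymous substitution.
Total: 3 + 3 + 3 + 1 = 10.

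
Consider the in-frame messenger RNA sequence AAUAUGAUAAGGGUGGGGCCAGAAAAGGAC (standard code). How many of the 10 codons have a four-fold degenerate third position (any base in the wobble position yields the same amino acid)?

Codon 1 AAU (Asn): third position 2-fold.
Codon 2 AUG (Met): third position 1-fold.
Codon 3 AUA (Ile): third position 3-fold.
Codon 4 AGG (Arg): third position 2-fold.
Codon 5 GUG (Val): third position 4-fold.
Codon 6 GGG (Gly): third position 4-fold.
Codon 7 CCA (Pro): third position 4-fold.
Codon 8 GAA (Glu): third position 2-fold.
Codon 9 AAG (Lys): third position 2-fold.
Codon 10 GAC (Asp): third position 2-fold.
Four-fold degenerate third positions: 3.

3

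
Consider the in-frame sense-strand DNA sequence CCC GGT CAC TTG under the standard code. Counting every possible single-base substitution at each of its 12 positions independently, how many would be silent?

9

Codon 1 (CCC, Pro): 3 synonymous substitutions.
Codon 2 (GGT, Gly): 3 synonymous substitutions.
Codon 3 (CAC, His): 1 synonymous substitution.
Codon 4 (TTG, Leu): 2 synonymous substitutions.
Total: 3 + 3 + 1 + 2 = 9.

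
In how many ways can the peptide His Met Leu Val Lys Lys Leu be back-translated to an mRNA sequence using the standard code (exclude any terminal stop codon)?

His: 2 codons.
Met: 1 codon.
Leu: 6 codons.
Val: 4 codons.
Lys: 2 codons.
Lys: 2 codons.
Leu: 6 codons.
2 × 1 × 6 × 4 × 2 × 2 × 6 = 1152.

1152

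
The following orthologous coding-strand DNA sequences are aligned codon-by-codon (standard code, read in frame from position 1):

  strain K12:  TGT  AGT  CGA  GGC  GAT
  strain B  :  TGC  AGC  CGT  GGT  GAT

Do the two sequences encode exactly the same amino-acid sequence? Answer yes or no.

Codon 1: TGT Cys / TGC Cys — synonymous.
Codon 2: AGT Ser / AGC Ser — synonymous.
Codon 3: CGA Arg / CGT Arg — synonymous.
Codon 4: GGC Gly / GGT Gly — synonymous.
Codon 5: GAT Asp / GAT Asp — identical.
Nonsynonymous differences: 0 → same protein.

yes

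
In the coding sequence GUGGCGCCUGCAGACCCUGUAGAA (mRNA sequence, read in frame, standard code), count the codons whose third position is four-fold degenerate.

Codon 1 GUG (Val): third position 4-fold.
Codon 2 GCG (Ala): third position 4-fold.
Codon 3 CCU (Pro): third position 4-fold.
Codon 4 GCA (Ala): third position 4-fold.
Codon 5 GAC (Asp): third position 2-fold.
Codon 6 CCU (Pro): third position 4-fold.
Codon 7 GUA (Val): third position 4-fold.
Codon 8 GAA (Glu): third position 2-fold.
Four-fold degenerate third positions: 6.

6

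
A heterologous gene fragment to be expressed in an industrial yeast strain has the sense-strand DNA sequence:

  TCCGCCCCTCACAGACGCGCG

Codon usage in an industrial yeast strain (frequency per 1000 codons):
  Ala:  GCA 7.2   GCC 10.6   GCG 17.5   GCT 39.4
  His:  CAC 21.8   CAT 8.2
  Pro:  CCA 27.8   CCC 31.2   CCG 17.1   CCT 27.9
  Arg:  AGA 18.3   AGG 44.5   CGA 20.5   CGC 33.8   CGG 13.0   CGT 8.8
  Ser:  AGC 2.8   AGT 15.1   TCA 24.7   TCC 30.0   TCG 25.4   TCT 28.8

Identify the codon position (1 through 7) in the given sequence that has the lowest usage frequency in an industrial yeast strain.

2

Codon 1 TCC (Ser): 30.0 per 1000.
Codon 2 GCC (Ala): 10.6 per 1000.
Codon 3 CCT (Pro): 27.9 per 1000.
Codon 4 CAC (His): 21.8 per 1000.
Codon 5 AGA (Arg): 18.3 per 1000.
Codon 6 CGC (Arg): 33.8 per 1000.
Codon 7 GCG (Ala): 17.5 per 1000.
Lowest frequency is 10.6 at codon 2.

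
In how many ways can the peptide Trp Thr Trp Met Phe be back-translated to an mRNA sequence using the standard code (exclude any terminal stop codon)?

8

Trp: 1 codon.
Thr: 4 codons.
Trp: 1 codon.
Met: 1 codon.
Phe: 2 codons.
1 × 4 × 1 × 1 × 2 = 8.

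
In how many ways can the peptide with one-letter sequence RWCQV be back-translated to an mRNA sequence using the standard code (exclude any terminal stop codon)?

96

Arg: 6 codons.
Trp: 1 codon.
Cys: 2 codons.
Gln: 2 codons.
Val: 4 codons.
6 × 1 × 2 × 2 × 4 = 96.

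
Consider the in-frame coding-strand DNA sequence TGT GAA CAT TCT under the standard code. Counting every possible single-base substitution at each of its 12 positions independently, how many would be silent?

6

Codon 1 (TGT, Cys): 1 synonymous substitution.
Codon 2 (GAA, Glu): 1 synonymous substitution.
Codon 3 (CAT, His): 1 synonymous substitution.
Codon 4 (TCT, Ser): 3 synonymous substitutions.
Total: 1 + 1 + 1 + 3 = 6.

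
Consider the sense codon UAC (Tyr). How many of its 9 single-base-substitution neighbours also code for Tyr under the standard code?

Position 1: none → 0 synonymous.
Position 2: none → 0 synonymous.
Position 3: UAU → 1 synonymous.
Total: 0 + 0 + 1 = 1.

1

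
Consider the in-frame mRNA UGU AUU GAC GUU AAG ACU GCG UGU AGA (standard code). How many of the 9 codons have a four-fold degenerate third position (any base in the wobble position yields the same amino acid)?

3

Codon 1 UGU (Cys): third position 2-fold.
Codon 2 AUU (Ile): third position 3-fold.
Codon 3 GAC (Asp): third position 2-fold.
Codon 4 GUU (Val): third position 4-fold.
Codon 5 AAG (Lys): third position 2-fold.
Codon 6 ACU (Thr): third position 4-fold.
Codon 7 GCG (Ala): third position 4-fold.
Codon 8 UGU (Cys): third position 2-fold.
Codon 9 AGA (Arg): third position 2-fold.
Four-fold degenerate third positions: 3.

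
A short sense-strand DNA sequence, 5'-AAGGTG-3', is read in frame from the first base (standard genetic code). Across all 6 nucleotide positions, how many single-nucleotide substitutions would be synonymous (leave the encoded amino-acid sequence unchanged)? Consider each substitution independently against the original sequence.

4

Codon 1 (AAG, Lys): 1 synonymous substitution.
Codon 2 (GTG, Val): 3 synonymous substitutions.
Total: 1 + 3 = 4.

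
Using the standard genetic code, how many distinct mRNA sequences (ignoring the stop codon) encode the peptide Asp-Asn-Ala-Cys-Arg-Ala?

768

Asp: 2 codons.
Asn: 2 codons.
Ala: 4 codons.
Cys: 2 codons.
Arg: 6 codons.
Ala: 4 codons.
2 × 2 × 4 × 2 × 6 × 4 = 768.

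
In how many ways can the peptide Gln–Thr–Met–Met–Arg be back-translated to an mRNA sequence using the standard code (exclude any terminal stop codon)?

48

Gln: 2 codons.
Thr: 4 codons.
Met: 1 codon.
Met: 1 codon.
Arg: 6 codons.
2 × 4 × 1 × 1 × 6 = 48.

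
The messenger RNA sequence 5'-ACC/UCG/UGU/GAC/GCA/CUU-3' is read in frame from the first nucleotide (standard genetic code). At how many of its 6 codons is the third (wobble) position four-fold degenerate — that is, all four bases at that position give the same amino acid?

Codon 1 ACC (Thr): third position 4-fold.
Codon 2 UCG (Ser): third position 4-fold.
Codon 3 UGU (Cys): third position 2-fold.
Codon 4 GAC (Asp): third position 2-fold.
Codon 5 GCA (Ala): third position 4-fold.
Codon 6 CUU (Leu): third position 4-fold.
Four-fold degenerate third positions: 4.

4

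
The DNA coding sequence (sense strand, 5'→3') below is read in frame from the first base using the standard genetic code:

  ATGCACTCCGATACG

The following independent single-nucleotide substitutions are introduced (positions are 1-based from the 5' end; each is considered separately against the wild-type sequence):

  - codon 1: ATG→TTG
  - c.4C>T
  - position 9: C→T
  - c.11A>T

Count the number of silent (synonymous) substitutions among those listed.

Codon 1: ATG (Met) → TTG (Leu) — missense.
Codon 2: CAC (His) → TAC (Tyr) — missense.
Codon 3: TCC (Ser) → TCT (Ser) — synonymous.
Codon 4: GAT (Asp) → GTT (Val) — missense.
Synonymous: 1 of 4.

1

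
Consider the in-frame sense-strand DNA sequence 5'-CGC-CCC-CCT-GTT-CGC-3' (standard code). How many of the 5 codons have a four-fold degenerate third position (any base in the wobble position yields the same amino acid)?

Codon 1 CGC (Arg): third position 4-fold.
Codon 2 CCC (Pro): third position 4-fold.
Codon 3 CCT (Pro): third position 4-fold.
Codon 4 GTT (Val): third position 4-fold.
Codon 5 CGC (Arg): third position 4-fold.
Four-fold degenerate third positions: 5.

5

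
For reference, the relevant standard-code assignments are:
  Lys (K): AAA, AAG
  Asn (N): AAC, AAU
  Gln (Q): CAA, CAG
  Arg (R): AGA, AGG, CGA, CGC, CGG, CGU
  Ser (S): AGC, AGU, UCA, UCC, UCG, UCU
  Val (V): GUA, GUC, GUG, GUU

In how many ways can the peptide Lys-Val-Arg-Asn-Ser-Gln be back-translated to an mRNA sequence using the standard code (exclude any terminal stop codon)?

Lys: 2 codons.
Val: 4 codons.
Arg: 6 codons.
Asn: 2 codons.
Ser: 6 codons.
Gln: 2 codons.
2 × 4 × 6 × 2 × 6 × 2 = 1152.

1152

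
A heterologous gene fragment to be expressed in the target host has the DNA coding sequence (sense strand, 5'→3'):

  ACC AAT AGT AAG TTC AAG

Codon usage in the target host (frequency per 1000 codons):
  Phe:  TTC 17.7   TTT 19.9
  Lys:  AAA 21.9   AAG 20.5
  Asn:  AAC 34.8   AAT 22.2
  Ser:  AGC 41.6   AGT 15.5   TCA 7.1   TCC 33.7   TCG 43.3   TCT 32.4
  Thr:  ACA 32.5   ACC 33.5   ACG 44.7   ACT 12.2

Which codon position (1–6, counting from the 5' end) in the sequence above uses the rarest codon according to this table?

3

Codon 1 ACC (Thr): 33.5 per 1000.
Codon 2 AAT (Asn): 22.2 per 1000.
Codon 3 AGT (Ser): 15.5 per 1000.
Codon 4 AAG (Lys): 20.5 per 1000.
Codon 5 TTC (Phe): 17.7 per 1000.
Codon 6 AAG (Lys): 20.5 per 1000.
Lowest frequency is 15.5 at codon 3.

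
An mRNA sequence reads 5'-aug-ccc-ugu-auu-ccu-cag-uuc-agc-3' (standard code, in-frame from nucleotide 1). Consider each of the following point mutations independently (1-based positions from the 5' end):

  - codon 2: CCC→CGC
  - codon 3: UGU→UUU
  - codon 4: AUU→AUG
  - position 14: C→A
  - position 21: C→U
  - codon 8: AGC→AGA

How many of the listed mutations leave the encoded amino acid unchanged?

Codon 2: CCC (Pro) → CGC (Arg) — missense.
Codon 3: UGU (Cys) → UUU (Phe) — missense.
Codon 4: AUU (Ile) → AUG (Met) — missense.
Codon 5: CCU (Pro) → CAU (His) — missense.
Codon 7: UUC (Phe) → UUU (Phe) — synonymous.
Codon 8: AGC (Ser) → AGA (Arg) — missense.
Synonymous: 1 of 6.

1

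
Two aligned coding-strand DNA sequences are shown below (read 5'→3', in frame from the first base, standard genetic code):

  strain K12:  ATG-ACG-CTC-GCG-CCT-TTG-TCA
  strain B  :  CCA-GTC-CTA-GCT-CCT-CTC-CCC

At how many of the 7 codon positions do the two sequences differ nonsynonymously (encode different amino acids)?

3

Codon 1: ATG Met / CCA Pro — nonsynonymous.
Codon 2: ACG Thr / GTC Val — nonsynonymous.
Codon 3: CTC Leu / CTA Leu — synonymous.
Codon 4: GCG Ala / GCT Ala — synonymous.
Codon 5: CCT Pro / CCT Pro — identical.
Codon 6: TTG Leu / CTC Leu — synonymous.
Codon 7: TCA Ser / CCC Pro — nonsynonymous.
Nonsynonymous differences: 3.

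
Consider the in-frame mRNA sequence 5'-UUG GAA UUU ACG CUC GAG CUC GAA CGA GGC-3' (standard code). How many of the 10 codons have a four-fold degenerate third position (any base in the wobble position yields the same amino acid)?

Codon 1 UUG (Leu): third position 2-fold.
Codon 2 GAA (Glu): third position 2-fold.
Codon 3 UUU (Phe): third position 2-fold.
Codon 4 ACG (Thr): third position 4-fold.
Codon 5 CUC (Leu): third position 4-fold.
Codon 6 GAG (Glu): third position 2-fold.
Codon 7 CUC (Leu): third position 4-fold.
Codon 8 GAA (Glu): third position 2-fold.
Codon 9 CGA (Arg): third position 4-fold.
Codon 10 GGC (Gly): third position 4-fold.
Four-fold degenerate third positions: 5.

5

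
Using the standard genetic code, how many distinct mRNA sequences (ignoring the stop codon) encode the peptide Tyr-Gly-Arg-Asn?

96

Tyr: 2 codons.
Gly: 4 codons.
Arg: 6 codons.
Asn: 2 codons.
2 × 4 × 6 × 2 = 96.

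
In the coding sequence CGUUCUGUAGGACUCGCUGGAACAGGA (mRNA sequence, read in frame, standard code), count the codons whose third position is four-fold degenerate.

Codon 1 CGU (Arg): third position 4-fold.
Codon 2 UCU (Ser): third position 4-fold.
Codon 3 GUA (Val): third position 4-fold.
Codon 4 GGA (Gly): third position 4-fold.
Codon 5 CUC (Leu): third position 4-fold.
Codon 6 GCU (Ala): third position 4-fold.
Codon 7 GGA (Gly): third position 4-fold.
Codon 8 ACA (Thr): third position 4-fold.
Codon 9 GGA (Gly): third position 4-fold.
Four-fold degenerate third positions: 9.

9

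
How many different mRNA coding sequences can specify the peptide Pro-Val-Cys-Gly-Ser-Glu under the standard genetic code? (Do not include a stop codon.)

Pro: 4 codons.
Val: 4 codons.
Cys: 2 codons.
Gly: 4 codons.
Ser: 6 codons.
Glu: 2 codons.
4 × 4 × 2 × 4 × 6 × 2 = 1536.

1536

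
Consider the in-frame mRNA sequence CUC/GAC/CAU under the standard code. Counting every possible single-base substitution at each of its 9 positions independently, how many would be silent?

5

Codon 1 (CUC, Leu): 3 synonymous substitutions.
Codon 2 (GAC, Asp): 1 synonymous substitution.
Codon 3 (CAU, His): 1 synonymous substitution.
Total: 3 + 1 + 1 = 5.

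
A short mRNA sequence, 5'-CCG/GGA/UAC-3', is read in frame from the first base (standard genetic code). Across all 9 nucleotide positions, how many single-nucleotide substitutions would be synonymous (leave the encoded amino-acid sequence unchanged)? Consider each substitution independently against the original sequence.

7

Codon 1 (CCG, Pro): 3 synonymous substitutions.
Codon 2 (GGA, Gly): 3 synonymous substitutions.
Codon 3 (UAC, Tyr): 1 synonymous substitution.
Total: 3 + 3 + 1 = 7.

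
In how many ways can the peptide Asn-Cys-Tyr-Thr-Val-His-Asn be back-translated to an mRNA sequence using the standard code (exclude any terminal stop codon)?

Asn: 2 codons.
Cys: 2 codons.
Tyr: 2 codons.
Thr: 4 codons.
Val: 4 codons.
His: 2 codons.
Asn: 2 codons.
2 × 2 × 2 × 4 × 4 × 2 × 2 = 512.

512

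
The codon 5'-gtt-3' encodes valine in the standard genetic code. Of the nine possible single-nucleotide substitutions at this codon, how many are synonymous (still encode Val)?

Position 1: none → 0 synonymous.
Position 2: none → 0 synonymous.
Position 3: GTC, GTA, GTG → 3 synonymous.
Total: 0 + 0 + 3 = 3.

3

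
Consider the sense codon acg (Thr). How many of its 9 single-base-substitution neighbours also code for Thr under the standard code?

3

Position 1: none → 0 synonymous.
Position 2: none → 0 synonymous.
Position 3: ACU, ACC, ACA → 3 synonymous.
Total: 0 + 0 + 3 = 3.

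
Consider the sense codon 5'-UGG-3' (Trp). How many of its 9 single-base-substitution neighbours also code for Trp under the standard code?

Position 1: none → 0 synonymous.
Position 2: none → 0 synonymous.
Position 3: none → 0 synonymous.
Total: 0 + 0 + 0 = 0.

0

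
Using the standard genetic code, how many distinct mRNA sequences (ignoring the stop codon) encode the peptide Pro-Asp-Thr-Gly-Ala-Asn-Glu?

Pro: 4 codons.
Asp: 2 codons.
Thr: 4 codons.
Gly: 4 codons.
Ala: 4 codons.
Asn: 2 codons.
Glu: 2 codons.
4 × 2 × 4 × 4 × 4 × 2 × 2 = 2048.

2048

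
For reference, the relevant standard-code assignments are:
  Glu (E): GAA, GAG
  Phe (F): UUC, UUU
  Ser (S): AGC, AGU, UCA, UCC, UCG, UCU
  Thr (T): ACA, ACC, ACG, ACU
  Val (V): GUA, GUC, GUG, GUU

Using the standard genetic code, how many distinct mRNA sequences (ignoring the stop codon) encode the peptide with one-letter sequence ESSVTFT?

9216

Glu: 2 codons.
Ser: 6 codons.
Ser: 6 codons.
Val: 4 codons.
Thr: 4 codons.
Phe: 2 codons.
Thr: 4 codons.
2 × 6 × 6 × 4 × 4 × 2 × 4 = 9216.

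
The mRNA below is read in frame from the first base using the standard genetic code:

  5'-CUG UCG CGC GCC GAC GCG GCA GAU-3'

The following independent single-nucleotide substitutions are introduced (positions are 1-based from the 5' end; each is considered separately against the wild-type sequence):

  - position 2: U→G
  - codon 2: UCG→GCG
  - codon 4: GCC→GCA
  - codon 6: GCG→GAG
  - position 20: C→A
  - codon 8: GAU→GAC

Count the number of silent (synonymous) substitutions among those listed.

2

Codon 1: CUG (Leu) → CGG (Arg) — missense.
Codon 2: UCG (Ser) → GCG (Ala) — missense.
Codon 4: GCC (Ala) → GCA (Ala) — synonymous.
Codon 6: GCG (Ala) → GAG (Glu) — missense.
Codon 7: GCA (Ala) → GAA (Glu) — missense.
Codon 8: GAU (Asp) → GAC (Asp) — synonymous.
Synonymous: 2 of 6.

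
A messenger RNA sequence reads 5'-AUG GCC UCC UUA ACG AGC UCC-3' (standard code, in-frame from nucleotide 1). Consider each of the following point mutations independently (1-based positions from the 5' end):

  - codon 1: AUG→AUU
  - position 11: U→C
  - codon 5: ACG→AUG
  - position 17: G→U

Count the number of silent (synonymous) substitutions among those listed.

Codon 1: AUG (Met) → AUU (Ile) — missense.
Codon 4: UUA (Leu) → UCA (Ser) — missense.
Codon 5: ACG (Thr) → AUG (Met) — missense.
Codon 6: AGC (Ser) → AUC (Ile) — missense.
Synonymous: 0 of 4.

0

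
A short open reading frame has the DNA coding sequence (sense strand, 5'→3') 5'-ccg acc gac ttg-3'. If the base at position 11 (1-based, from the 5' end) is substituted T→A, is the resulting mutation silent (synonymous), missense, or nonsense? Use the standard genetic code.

Position 11 falls in codon 4: TTG → Leu.
After the substitution the codon is TAG → Stop.
The new codon is a stop codon, so this is a nonsense mutation.

nonsense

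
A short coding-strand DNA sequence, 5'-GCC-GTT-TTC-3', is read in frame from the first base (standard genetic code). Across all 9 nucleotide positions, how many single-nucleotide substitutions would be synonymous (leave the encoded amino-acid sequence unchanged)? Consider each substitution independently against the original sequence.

Codon 1 (GCC, Ala): 3 synonymous substitutions.
Codon 2 (GTT, Val): 3 synonymous substitutions.
Codon 3 (TTC, Phe): 1 synonymous substitution.
Total: 3 + 3 + 1 = 7.

7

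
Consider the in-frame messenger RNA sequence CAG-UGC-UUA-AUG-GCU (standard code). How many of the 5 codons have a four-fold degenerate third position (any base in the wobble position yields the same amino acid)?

Codon 1 CAG (Gln): third position 2-fold.
Codon 2 UGC (Cys): third position 2-fold.
Codon 3 UUA (Leu): third position 2-fold.
Codon 4 AUG (Met): third position 1-fold.
Codon 5 GCU (Ala): third position 4-fold.
Four-fold degenerate third positions: 1.

1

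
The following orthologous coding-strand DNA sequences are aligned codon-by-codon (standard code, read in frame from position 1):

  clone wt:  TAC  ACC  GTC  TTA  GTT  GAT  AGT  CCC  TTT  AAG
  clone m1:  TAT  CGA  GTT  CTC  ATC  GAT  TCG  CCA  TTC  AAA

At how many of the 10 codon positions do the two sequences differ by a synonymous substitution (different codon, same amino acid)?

Codon 1: TAC Tyr / TAT Tyr — synonymous.
Codon 2: ACC Thr / CGA Arg — nonsynonymous.
Codon 3: GTC Val / GTT Val — synonymous.
Codon 4: TTA Leu / CTC Leu — synonymous.
Codon 5: GTT Val / ATC Ile — nonsynonymous.
Codon 6: GAT Asp / GAT Asp — identical.
Codon 7: AGT Ser / TCG Ser — synonymous.
Codon 8: CCC Pro / CCA Pro — synonymous.
Codon 9: TTT Phe / TTC Phe — synonymous.
Codon 10: AAG Lys / AAA Lys — synonymous.
Synonymous differences: 7.

7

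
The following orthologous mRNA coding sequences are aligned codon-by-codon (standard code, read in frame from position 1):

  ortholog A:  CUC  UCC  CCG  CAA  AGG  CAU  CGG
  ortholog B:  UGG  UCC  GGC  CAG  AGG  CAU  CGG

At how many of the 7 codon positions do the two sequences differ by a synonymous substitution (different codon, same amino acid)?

1

Codon 1: CUC Leu / UGG Trp — nonsynonymous.
Codon 2: UCC Ser / UCC Ser — identical.
Codon 3: CCG Pro / GGC Gly — nonsynonymous.
Codon 4: CAA Gln / CAG Gln — synonymous.
Codon 5: AGG Arg / AGG Arg — identical.
Codon 6: CAU His / CAU His — identical.
Codon 7: CGG Arg / CGG Arg — identical.
Synonymous differences: 1.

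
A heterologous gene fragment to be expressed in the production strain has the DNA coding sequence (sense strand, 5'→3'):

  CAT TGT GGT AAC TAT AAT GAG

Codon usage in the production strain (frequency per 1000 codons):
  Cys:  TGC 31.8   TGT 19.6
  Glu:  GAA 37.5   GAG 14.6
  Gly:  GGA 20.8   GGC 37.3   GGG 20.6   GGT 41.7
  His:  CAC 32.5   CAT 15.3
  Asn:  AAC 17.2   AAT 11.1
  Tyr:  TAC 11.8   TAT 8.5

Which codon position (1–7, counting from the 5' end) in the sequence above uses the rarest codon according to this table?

5

Codon 1 CAT (His): 15.3 per 1000.
Codon 2 TGT (Cys): 19.6 per 1000.
Codon 3 GGT (Gly): 41.7 per 1000.
Codon 4 AAC (Asn): 17.2 per 1000.
Codon 5 TAT (Tyr): 8.5 per 1000.
Codon 6 AAT (Asn): 11.1 per 1000.
Codon 7 GAG (Glu): 14.6 per 1000.
Lowest frequency is 8.5 at codon 5.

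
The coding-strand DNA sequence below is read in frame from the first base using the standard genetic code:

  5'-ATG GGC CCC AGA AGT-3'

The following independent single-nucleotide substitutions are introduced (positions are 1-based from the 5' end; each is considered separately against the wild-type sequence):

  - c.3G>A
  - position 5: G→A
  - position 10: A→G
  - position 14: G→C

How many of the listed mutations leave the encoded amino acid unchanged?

Codon 1: ATG (Met) → ATA (Ile) — missense.
Codon 2: GGC (Gly) → GAC (Asp) — missense.
Codon 4: AGA (Arg) → GGA (Gly) — missense.
Codon 5: AGT (Ser) → ACT (Thr) — missense.
Synonymous: 0 of 4.

0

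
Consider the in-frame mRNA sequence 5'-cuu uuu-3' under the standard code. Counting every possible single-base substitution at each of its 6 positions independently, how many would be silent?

Codon 1 (CUU, Leu): 3 synonymous substitutions.
Codon 2 (UUU, Phe): 1 synonymous substitution.
Total: 3 + 1 = 4.

4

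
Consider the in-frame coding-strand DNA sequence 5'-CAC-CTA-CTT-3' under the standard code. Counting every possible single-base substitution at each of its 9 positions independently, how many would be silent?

Codon 1 (CAC, His): 1 synonymous substitution.
Codon 2 (CTA, Leu): 4 synonymous substitutions.
Codon 3 (CTT, Leu): 3 synonymous substitutions.
Total: 1 + 4 + 3 = 8.

8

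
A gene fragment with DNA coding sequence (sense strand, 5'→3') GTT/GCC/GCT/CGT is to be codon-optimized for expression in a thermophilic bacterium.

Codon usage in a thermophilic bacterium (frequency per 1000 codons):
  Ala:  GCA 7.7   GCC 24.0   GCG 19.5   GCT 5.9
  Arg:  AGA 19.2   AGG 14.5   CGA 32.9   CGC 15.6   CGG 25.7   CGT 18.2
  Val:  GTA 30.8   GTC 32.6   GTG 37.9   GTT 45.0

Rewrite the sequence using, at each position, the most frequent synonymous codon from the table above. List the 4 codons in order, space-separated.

GTT GCC GCC CGA

Codon 1 (Val): best is GTT at 45.0.
Codon 2 (Ala): best is GCC at 24.0.
Codon 3 (Ala): best is GCC at 24.0.
Codon 4 (Arg): best is CGA at 32.9.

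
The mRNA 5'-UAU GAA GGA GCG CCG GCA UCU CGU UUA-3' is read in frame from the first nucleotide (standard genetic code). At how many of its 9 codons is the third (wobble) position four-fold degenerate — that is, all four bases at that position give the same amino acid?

Codon 1 UAU (Tyr): third position 2-fold.
Codon 2 GAA (Glu): third position 2-fold.
Codon 3 GGA (Gly): third position 4-fold.
Codon 4 GCG (Ala): third position 4-fold.
Codon 5 CCG (Pro): third position 4-fold.
Codon 6 GCA (Ala): third position 4-fold.
Codon 7 UCU (Ser): third position 4-fold.
Codon 8 CGU (Arg): third position 4-fold.
Codon 9 UUA (Leu): third position 2-fold.
Four-fold degenerate third positions: 6.

6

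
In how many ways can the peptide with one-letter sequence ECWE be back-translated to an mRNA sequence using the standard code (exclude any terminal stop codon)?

8

Glu: 2 codons.
Cys: 2 codons.
Trp: 1 codon.
Glu: 2 codons.
2 × 2 × 1 × 2 = 8.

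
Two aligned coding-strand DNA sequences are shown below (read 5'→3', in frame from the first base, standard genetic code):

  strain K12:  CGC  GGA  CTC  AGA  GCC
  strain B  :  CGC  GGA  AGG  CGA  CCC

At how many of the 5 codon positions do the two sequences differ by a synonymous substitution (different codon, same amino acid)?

Codon 1: CGC Arg / CGC Arg — identical.
Codon 2: GGA Gly / GGA Gly — identical.
Codon 3: CTC Leu / AGG Arg — nonsynonymous.
Codon 4: AGA Arg / CGA Arg — synonymous.
Codon 5: GCC Ala / CCC Pro — nonsynonymous.
Synonymous differences: 1.

1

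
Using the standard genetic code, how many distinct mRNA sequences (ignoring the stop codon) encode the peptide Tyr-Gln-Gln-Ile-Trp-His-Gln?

Tyr: 2 codons.
Gln: 2 codons.
Gln: 2 codons.
Ile: 3 codons.
Trp: 1 codon.
His: 2 codons.
Gln: 2 codons.
2 × 2 × 2 × 3 × 1 × 2 × 2 = 96.

96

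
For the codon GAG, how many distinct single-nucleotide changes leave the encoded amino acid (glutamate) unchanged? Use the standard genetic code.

Position 1: none → 0 synonymous.
Position 2: none → 0 synonymous.
Position 3: GAA → 1 synonymous.
Total: 0 + 0 + 1 = 1.

1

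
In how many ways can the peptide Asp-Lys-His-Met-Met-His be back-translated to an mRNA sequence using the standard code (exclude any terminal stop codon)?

Asp: 2 codons.
Lys: 2 codons.
His: 2 codons.
Met: 1 codon.
Met: 1 codon.
His: 2 codons.
2 × 2 × 2 × 1 × 1 × 2 = 16.

16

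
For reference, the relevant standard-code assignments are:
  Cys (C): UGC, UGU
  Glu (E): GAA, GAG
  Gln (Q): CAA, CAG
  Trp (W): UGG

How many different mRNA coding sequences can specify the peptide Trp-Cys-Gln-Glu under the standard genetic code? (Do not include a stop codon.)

8

Trp: 1 codon.
Cys: 2 codons.
Gln: 2 codons.
Glu: 2 codons.
1 × 2 × 2 × 2 = 8.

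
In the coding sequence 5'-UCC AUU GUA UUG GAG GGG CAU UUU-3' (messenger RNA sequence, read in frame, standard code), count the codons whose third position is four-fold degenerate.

Codon 1 UCC (Ser): third position 4-fold.
Codon 2 AUU (Ile): third position 3-fold.
Codon 3 GUA (Val): third position 4-fold.
Codon 4 UUG (Leu): third position 2-fold.
Codon 5 GAG (Glu): third position 2-fold.
Codon 6 GGG (Gly): third position 4-fold.
Codon 7 CAU (His): third position 2-fold.
Codon 8 UUU (Phe): third position 2-fold.
Four-fold degenerate third positions: 3.

3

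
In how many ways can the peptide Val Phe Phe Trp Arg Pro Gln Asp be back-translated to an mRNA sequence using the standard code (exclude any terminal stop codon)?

1536

Val: 4 codons.
Phe: 2 codons.
Phe: 2 codons.
Trp: 1 codon.
Arg: 6 codons.
Pro: 4 codons.
Gln: 2 codons.
Asp: 2 codons.
4 × 2 × 2 × 1 × 6 × 4 × 2 × 2 = 1536.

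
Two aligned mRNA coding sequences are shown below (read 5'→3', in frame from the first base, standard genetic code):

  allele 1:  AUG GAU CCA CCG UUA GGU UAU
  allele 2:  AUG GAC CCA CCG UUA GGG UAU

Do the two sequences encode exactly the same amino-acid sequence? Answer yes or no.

yes

Codon 1: AUG Met / AUG Met — identical.
Codon 2: GAU Asp / GAC Asp — synonymous.
Codon 3: CCA Pro / CCA Pro — identical.
Codon 4: CCG Pro / CCG Pro — identical.
Codon 5: UUA Leu / UUA Leu — identical.
Codon 6: GGU Gly / GGG Gly — synonymous.
Codon 7: UAU Tyr / UAU Tyr — identical.
Nonsynonymous differences: 0 → same protein.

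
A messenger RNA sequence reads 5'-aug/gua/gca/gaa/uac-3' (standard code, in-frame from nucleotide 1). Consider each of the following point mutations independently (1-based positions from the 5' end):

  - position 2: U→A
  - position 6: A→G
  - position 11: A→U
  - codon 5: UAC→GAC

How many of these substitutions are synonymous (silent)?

1

Codon 1: AUG (Met) → AAG (Lys) — missense.
Codon 2: GUA (Val) → GUG (Val) — synonymous.
Codon 4: GAA (Glu) → GUA (Val) — missense.
Codon 5: UAC (Tyr) → GAC (Asp) — missense.
Synonymous: 1 of 4.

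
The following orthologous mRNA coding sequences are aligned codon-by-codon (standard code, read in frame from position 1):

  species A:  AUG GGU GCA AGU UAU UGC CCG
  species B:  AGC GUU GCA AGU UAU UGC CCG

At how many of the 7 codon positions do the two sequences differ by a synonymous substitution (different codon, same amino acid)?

Codon 1: AUG Met / AGC Ser — nonsynonymous.
Codon 2: GGU Gly / GUU Val — nonsynonymous.
Codon 3: GCA Ala / GCA Ala — identical.
Codon 4: AGU Ser / AGU Ser — identical.
Codon 5: UAU Tyr / UAU Tyr — identical.
Codon 6: UGC Cys / UGC Cys — identical.
Codon 7: CCG Pro / CCG Pro — identical.
Synonymous differences: 0.

0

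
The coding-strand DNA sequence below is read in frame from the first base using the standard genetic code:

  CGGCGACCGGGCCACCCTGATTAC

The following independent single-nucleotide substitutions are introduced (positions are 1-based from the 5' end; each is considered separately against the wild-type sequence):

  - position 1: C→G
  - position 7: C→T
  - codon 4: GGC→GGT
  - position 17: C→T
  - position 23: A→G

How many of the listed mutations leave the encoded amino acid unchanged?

Codon 1: CGG (Arg) → GGG (Gly) — missense.
Codon 3: CCG (Pro) → TCG (Ser) — missense.
Codon 4: GGC (Gly) → GGT (Gly) — synonymous.
Codon 6: CCT (Pro) → CTT (Leu) — missense.
Codon 8: TAC (Tyr) → TGC (Cys) — missense.
Synonymous: 1 of 5.

1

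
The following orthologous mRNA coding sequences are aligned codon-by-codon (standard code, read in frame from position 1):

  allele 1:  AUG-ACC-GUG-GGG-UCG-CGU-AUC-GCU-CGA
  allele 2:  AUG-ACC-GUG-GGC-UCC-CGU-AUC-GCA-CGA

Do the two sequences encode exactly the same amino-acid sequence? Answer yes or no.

yes

Codon 1: AUG Met / AUG Met — identical.
Codon 2: ACC Thr / ACC Thr — identical.
Codon 3: GUG Val / GUG Val — identical.
Codon 4: GGG Gly / GGC Gly — synonymous.
Codon 5: UCG Ser / UCC Ser — synonymous.
Codon 6: CGU Arg / CGU Arg — identical.
Codon 7: AUC Ile / AUC Ile — identical.
Codon 8: GCU Ala / GCA Ala — synonymous.
Codon 9: CGA Arg / CGA Arg — identical.
Nonsynonymous differences: 0 → same protein.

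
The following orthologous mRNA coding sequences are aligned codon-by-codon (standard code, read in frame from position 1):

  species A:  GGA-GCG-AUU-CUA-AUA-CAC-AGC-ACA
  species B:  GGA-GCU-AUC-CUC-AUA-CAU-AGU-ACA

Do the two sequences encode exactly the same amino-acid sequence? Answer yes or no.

Codon 1: GGA Gly / GGA Gly — identical.
Codon 2: GCG Ala / GCU Ala — synonymous.
Codon 3: AUU Ile / AUC Ile — synonymous.
Codon 4: CUA Leu / CUC Leu — synonymous.
Codon 5: AUA Ile / AUA Ile — identical.
Codon 6: CAC His / CAU His — synonymous.
Codon 7: AGC Ser / AGU Ser — synonymous.
Codon 8: ACA Thr / ACA Thr — identical.
Nonsynonymous differences: 0 → same protein.

yes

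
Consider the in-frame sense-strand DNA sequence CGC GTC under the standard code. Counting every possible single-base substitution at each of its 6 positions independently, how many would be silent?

Codon 1 (CGC, Arg): 3 synonymous substitutions.
Codon 2 (GTC, Val): 3 synonymous substitutions.
Total: 3 + 3 = 6.

6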